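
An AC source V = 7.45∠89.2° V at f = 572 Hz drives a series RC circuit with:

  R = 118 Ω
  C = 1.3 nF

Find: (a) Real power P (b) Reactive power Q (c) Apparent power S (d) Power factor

Step 1 — Angular frequency: ω = 2π·f = 2π·572 = 3594 rad/s.
Step 2 — Component impedances:
  R: Z = R = 118 Ω
  C: Z = 1/(jωC) = -j/(ω·C) = 0 - j2.14e+05 Ω
Step 3 — Series combination: Z_total = R + C = 118 - j2.14e+05 Ω = 2.14e+05∠-90.0° Ω.
Step 4 — Source phasor: V = 7.45∠89.2° V = 0.104 + j7.449 V.
Step 5 — Current: I = V / Z = -3.48e-05 + j5.052e-07 A = 3.481e-05∠179.2° A.
Step 6 — Complex power: S = V·I* = 1.43e-07 - j0.0002593 VA.
Step 7 — Real power: P = Re(S) = 1.43e-07 W.
Step 8 — Reactive power: Q = Im(S) = -0.0002593 VAR.
Step 9 — Apparent power: |S| = 0.0002593 VA.
Step 10 — Power factor: PF = P/|S| = 0.0005513 (leading).

(a) P = 1.43e-07 W  (b) Q = -0.0002593 VAR  (c) S = 0.0002593 VA  (d) PF = 0.0005513 (leading)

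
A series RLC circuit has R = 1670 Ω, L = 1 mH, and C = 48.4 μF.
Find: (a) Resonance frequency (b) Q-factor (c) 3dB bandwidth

Step 1 — Resonance condition Im(Z)=0 gives ω₀ = 1/√(LC).
Step 2 — ω₀ = 1/√(0.001·4.84e-05) = 4545 rad/s.
Step 3 — f₀ = ω₀/(2π) = 723.4 Hz.
Step 4 — Series Q: Q = ω₀L/R = 4545·0.001/1670 = 0.002722.
Step 5 — 3dB bandwidth: Δω = ω₀/Q = 1.67e+06 rad/s; BW = Δω/(2π) = 2.658e+05 Hz.

(a) f₀ = 723.4 Hz  (b) Q = 0.002722  (c) BW = 2.658e+05 Hz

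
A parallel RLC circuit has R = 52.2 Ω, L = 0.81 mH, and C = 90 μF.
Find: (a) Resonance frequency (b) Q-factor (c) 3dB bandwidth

Step 1 — Resonance: ω₀ = 1/√(LC) = 1/√(0.00081·9e-05) = 3704 rad/s.
Step 2 — f₀ = ω₀/(2π) = 589.5 Hz.
Step 3 — Parallel Q: Q = R/(ω₀L) = 52.2/(3704·0.00081) = 17.4.
Step 4 — Bandwidth: Δω = ω₀/Q = 212.9 rad/s; BW = Δω/(2π) = 33.88 Hz.

(a) f₀ = 589.5 Hz  (b) Q = 17.4  (c) BW = 33.88 Hz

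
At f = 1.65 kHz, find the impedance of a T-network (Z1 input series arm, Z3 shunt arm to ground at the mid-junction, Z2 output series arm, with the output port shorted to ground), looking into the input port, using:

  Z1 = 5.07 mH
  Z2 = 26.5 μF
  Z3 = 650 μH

Step 1 — Angular frequency: ω = 2π·f = 2π·1650 = 1.037e+04 rad/s.
Step 2 — Component impedances:
  Z1: Z = jωL = j·1.037e+04·0.00507 = 0 + j52.56 Ω
  Z2: Z = 1/(jωC) = -j/(ω·C) = 0 - j3.64 Ω
  Z3: Z = jωL = j·1.037e+04·0.00065 = 0 + j6.739 Ω
Step 3 — With the output port shorted to ground, the output series arm Z2 runs from the junction to ground; the shunt arm Z3 also runs from the junction to ground. They appear in parallel: Z3 || Z2 = 0 - j7.915 Ω.
Step 4 — Series with input arm Z1: Z_in = Z1 + (Z3 || Z2) = 0 + j44.65 Ω = 44.65∠90.0° Ω.

Z = 0 + j44.65 Ω = 44.65∠90.0° Ω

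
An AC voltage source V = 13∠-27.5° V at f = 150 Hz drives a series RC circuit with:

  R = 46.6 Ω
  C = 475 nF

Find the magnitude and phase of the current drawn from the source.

Step 1 — Angular frequency: ω = 2π·f = 2π·150 = 942.5 rad/s.
Step 2 — Component impedances:
  R: Z = R = 46.6 Ω
  C: Z = 1/(jωC) = -j/(ω·C) = 0 - j2234 Ω
Step 3 — Series combination: Z_total = R + C = 46.6 - j2234 Ω = 2234∠-88.8° Ω.
Step 4 — Source phasor: V = 13∠-27.5° V = 11.53 - j6.003 V.
Step 5 — Ohm's law: I = V / Z_total = (11.53 - j6.003) / (46.6 - j2234) = 0.002794 + j0.005104 A.
Step 6 — Convert to polar: |I| = 0.005819 A, ∠I = 61.3°.

I = 0.005819∠61.3° A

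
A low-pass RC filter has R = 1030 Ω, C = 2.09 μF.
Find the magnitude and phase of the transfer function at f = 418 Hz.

Step 1 — Angular frequency: ω = 2π·418 = 2626 rad/s.
Step 2 — Transfer function: H(jω) = 1/(1 + jωRC).
Step 3 — Denominator: 1 + jωRC = 1 + j·2626·1030·2.09e-06 = 1 + j5.654.
Step 4 — H = 0.03033 - j0.1715.
Step 5 — Magnitude: |H| = 0.1742 (-15.2 dB); phase: φ = -80.0°.

|H| = 0.1742 (-15.2 dB), φ = -80.0°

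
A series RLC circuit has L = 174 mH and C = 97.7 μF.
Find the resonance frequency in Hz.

Step 1 — Resonance condition Im(Z)=0 gives ω₀ = 1/√(LC).
Step 2 — ω₀ = 1/√(0.174·9.77e-05) = 242.5 rad/s.
Step 3 — f₀ = ω₀/(2π) = 38.6 Hz.

f₀ = 38.6 Hz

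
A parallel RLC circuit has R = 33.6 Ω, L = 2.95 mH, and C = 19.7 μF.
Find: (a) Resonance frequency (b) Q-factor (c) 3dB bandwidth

Step 1 — Resonance: ω₀ = 1/√(LC) = 1/√(0.00295·1.97e-05) = 4148 rad/s.
Step 2 — f₀ = ω₀/(2π) = 660.2 Hz.
Step 3 — Parallel Q: Q = R/(ω₀L) = 33.6/(4148·0.00295) = 2.746.
Step 4 — Bandwidth: Δω = ω₀/Q = 1511 rad/s; BW = Δω/(2π) = 240.4 Hz.

(a) f₀ = 660.2 Hz  (b) Q = 2.746  (c) BW = 240.4 Hz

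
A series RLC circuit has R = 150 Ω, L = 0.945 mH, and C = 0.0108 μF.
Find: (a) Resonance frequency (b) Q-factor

Step 1 — Resonance condition Im(Z)=0 gives ω₀ = 1/√(LC).
Step 2 — ω₀ = 1/√(0.000945·1.08e-08) = 3.13e+05 rad/s.
Step 3 — f₀ = ω₀/(2π) = 4.982e+04 Hz.
Step 4 — Series Q: Q = ω₀L/R = 3.13e+05·0.000945/150 = 1.972.

(a) f₀ = 4.982e+04 Hz  (b) Q = 1.972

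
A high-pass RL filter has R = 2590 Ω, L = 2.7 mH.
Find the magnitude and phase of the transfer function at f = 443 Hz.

Step 1 — Angular frequency: ω = 2π·443 = 2783 rad/s.
Step 2 — Transfer function: H(jω) = jωL/(R + jωL).
Step 3 — Numerator jωL = j·7.515; denominator R + jωL = 2590 + j7.515.
Step 4 — H = 8.42e-06 + j0.002902.
Step 5 — Magnitude: |H| = 0.002902 (-50.7 dB); phase: φ = 89.8°.

|H| = 0.002902 (-50.7 dB), φ = 89.8°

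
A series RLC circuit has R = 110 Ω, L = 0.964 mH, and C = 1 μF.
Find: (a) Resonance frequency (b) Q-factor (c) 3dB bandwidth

Step 1 — Resonance: ω₀ = 1/√(LC) = 1/√(0.000964·1e-06) = 3.221e+04 rad/s.
Step 2 — f₀ = ω₀/(2π) = 5126 Hz.
Step 3 — Series Q: Q = ω₀L/R = 3.221e+04·0.000964/110 = 0.2823.
Step 4 — Bandwidth: Δω = ω₀/Q = 1.141e+05 rad/s; BW = Δω/(2π) = 1.816e+04 Hz.

(a) f₀ = 5126 Hz  (b) Q = 0.2823  (c) BW = 1.816e+04 Hz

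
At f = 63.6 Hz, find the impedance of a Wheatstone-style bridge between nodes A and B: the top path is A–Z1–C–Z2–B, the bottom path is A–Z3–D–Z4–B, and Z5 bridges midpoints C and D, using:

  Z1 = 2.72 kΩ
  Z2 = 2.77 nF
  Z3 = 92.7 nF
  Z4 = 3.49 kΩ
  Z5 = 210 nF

Step 1 — Angular frequency: ω = 2π·f = 2π·63.6 = 399.6 rad/s.
Step 2 — Component impedances:
  Z1: Z = R = 2720 Ω
  Z2: Z = 1/(jωC) = -j/(ω·C) = 0 - j9.034e+05 Ω
  Z3: Z = 1/(jωC) = -j/(ω·C) = 0 - j2.699e+04 Ω
  Z4: Z = R = 3490 Ω
  Z5: Z = 1/(jωC) = -j/(ω·C) = 0 - j1.192e+04 Ω
Step 3 — Bridge requires nodal analysis (the Z5 bridge couples midpoints C and D, so the two paths cannot be reduced to a simple series/parallel combination). Setting node B to ground and injecting 1 A at node A, the 3-node admittance system at A, C, D solves to V_A = Z_AB = 4740 - j8293 Ω = 9552∠-60.2° Ω.

Z = 4740 - j8293 Ω = 9552∠-60.2° Ω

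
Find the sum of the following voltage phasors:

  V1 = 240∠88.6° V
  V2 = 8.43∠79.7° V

Step 1 — Convert each phasor to rectangular form:
  V1 = 240·(cos(88.6°) + j·sin(88.6°)) = 5.864 + j239.9 V
  V2 = 8.43·(cos(79.7°) + j·sin(79.7°)) = 1.507 + j8.294 V
Step 2 — Sum components: V_total = 7.371 + j248.2 V.
Step 3 — Convert to polar: |V_total| = 248.3 V, ∠V_total = 88.3°.

V_total = 248.3∠88.3° V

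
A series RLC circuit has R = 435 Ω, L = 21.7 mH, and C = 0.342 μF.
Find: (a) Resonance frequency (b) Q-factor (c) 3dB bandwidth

Step 1 — Resonance condition Im(Z)=0 gives ω₀ = 1/√(LC).
Step 2 — ω₀ = 1/√(0.0217·3.42e-07) = 1.161e+04 rad/s.
Step 3 — f₀ = ω₀/(2π) = 1847 Hz.
Step 4 — Series Q: Q = ω₀L/R = 1.161e+04·0.0217/435 = 0.5791.
Step 5 — 3dB bandwidth: Δω = ω₀/Q = 2.005e+04 rad/s; BW = Δω/(2π) = 3190 Hz.

(a) f₀ = 1847 Hz  (b) Q = 0.5791  (c) BW = 3190 Hz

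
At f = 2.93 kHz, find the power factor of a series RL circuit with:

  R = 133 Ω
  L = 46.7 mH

Step 1 — Angular frequency: ω = 2π·f = 2π·2930 = 1.841e+04 rad/s.
Step 2 — Component impedances:
  R: Z = R = 133 Ω
  L: Z = jωL = j·1.841e+04·0.0467 = 0 + j859.7 Ω
Step 3 — Series combination: Z_total = R + L = 133 + j859.7 Ω = 870∠81.2° Ω.
Step 4 — Power factor: PF = cos(φ) = Re(Z)/|Z| = 133/870 = 0.1529.
Step 5 — Type: Im(Z) = 859.7 ⇒ lagging (phase φ = 81.2°).

PF = 0.1529 (lagging, φ = 81.2°)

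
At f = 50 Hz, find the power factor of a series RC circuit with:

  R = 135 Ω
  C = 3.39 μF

Step 1 — Angular frequency: ω = 2π·f = 2π·50 = 314.2 rad/s.
Step 2 — Component impedances:
  R: Z = R = 135 Ω
  C: Z = 1/(jωC) = -j/(ω·C) = 0 - j939 Ω
Step 3 — Series combination: Z_total = R + C = 135 - j939 Ω = 948.6∠-81.8° Ω.
Step 4 — Power factor: PF = cos(φ) = Re(Z)/|Z| = 135/948.6 = 0.1423.
Step 5 — Type: Im(Z) = -939 ⇒ leading (phase φ = -81.8°).

PF = 0.1423 (leading, φ = -81.8°)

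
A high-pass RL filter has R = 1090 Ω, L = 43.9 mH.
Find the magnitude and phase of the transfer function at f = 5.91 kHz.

Step 1 — Angular frequency: ω = 2π·5910 = 3.713e+04 rad/s.
Step 2 — Transfer function: H(jω) = jωL/(R + jωL).
Step 3 — Numerator jωL = j·1630; denominator R + jωL = 1090 + j1630.
Step 4 — H = 0.691 + j0.4621.
Step 5 — Magnitude: |H| = 0.8313 (-1.6 dB); phase: φ = 33.8°.

|H| = 0.8313 (-1.6 dB), φ = 33.8°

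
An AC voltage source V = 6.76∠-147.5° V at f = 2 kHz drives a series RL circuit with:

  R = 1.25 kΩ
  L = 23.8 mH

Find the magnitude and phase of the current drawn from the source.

Step 1 — Angular frequency: ω = 2π·f = 2π·2000 = 1.257e+04 rad/s.
Step 2 — Component impedances:
  R: Z = R = 1250 Ω
  L: Z = jωL = j·1.257e+04·0.0238 = 0 + j299.1 Ω
Step 3 — Series combination: Z_total = R + L = 1250 + j299.1 Ω = 1285∠13.5° Ω.
Step 4 — Source phasor: V = 6.76∠-147.5° V = -5.701 - j3.632 V.
Step 5 — Ohm's law: I = V / Z_total = (-5.701 - j3.632) / (1250 + j299.1) = -0.004972 - j0.001716 A.
Step 6 — Convert to polar: |I| = 0.00526 A, ∠I = -161.0°.

I = 0.00526∠-161.0° A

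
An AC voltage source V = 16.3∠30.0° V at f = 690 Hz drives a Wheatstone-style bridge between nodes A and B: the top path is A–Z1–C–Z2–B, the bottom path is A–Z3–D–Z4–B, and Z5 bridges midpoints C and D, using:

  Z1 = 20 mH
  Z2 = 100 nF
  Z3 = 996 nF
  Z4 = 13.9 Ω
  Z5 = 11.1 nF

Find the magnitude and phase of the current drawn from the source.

Step 1 — Angular frequency: ω = 2π·f = 2π·690 = 4335 rad/s.
Step 2 — Component impedances:
  Z1: Z = jωL = j·4335·0.02 = 0 + j86.71 Ω
  Z2: Z = 1/(jωC) = -j/(ω·C) = 0 - j2307 Ω
  Z3: Z = 1/(jωC) = -j/(ω·C) = 0 - j231.6 Ω
  Z4: Z = R = 13.9 Ω
  Z5: Z = 1/(jωC) = -j/(ω·C) = 0 - j2.078e+04 Ω
Step 3 — Bridge requires nodal analysis (the Z5 bridge couples midpoints C and D, so the two paths cannot be reduced to a simple series/parallel combination). Setting node B to ground and injecting 1 A at node A, the 3-node admittance system at A, C, D solves to V_A = Z_AB = 11.41 - j207.5 Ω = 207.8∠-86.9° Ω.
Step 4 — Source phasor: V = 16.3∠30.0° V = 14.12 + j8.15 V.
Step 5 — Ohm's law: I = V / Z_total = (14.12 + j8.15) / (11.41 - j207.5) = -0.03543 + j0.06998 A.
Step 6 — Convert to polar: |I| = 0.07843 A, ∠I = 116.9°.

I = 0.07843∠116.9° A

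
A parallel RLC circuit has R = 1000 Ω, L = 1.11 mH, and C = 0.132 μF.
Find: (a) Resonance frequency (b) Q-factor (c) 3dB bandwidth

Step 1 — Resonance: ω₀ = 1/√(LC) = 1/√(0.00111·1.32e-07) = 8.261e+04 rad/s.
Step 2 — f₀ = ω₀/(2π) = 1.315e+04 Hz.
Step 3 — Parallel Q: Q = R/(ω₀L) = 1000/(8.261e+04·0.00111) = 10.9.
Step 4 — Bandwidth: Δω = ω₀/Q = 7576 rad/s; BW = Δω/(2π) = 1206 Hz.

(a) f₀ = 1.315e+04 Hz  (b) Q = 10.9  (c) BW = 1206 Hz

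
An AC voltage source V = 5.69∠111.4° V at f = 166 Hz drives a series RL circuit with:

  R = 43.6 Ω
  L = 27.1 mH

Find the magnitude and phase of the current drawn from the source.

Step 1 — Angular frequency: ω = 2π·f = 2π·166 = 1043 rad/s.
Step 2 — Component impedances:
  R: Z = R = 43.6 Ω
  L: Z = jωL = j·1043·0.0271 = 0 + j28.27 Ω
Step 3 — Series combination: Z_total = R + L = 43.6 + j28.27 Ω = 51.96∠33.0° Ω.
Step 4 — Source phasor: V = 5.69∠111.4° V = -2.076 + j5.298 V.
Step 5 — Ohm's law: I = V / Z_total = (-2.076 + j5.298) / (43.6 + j28.27) = 0.02194 + j0.1073 A.
Step 6 — Convert to polar: |I| = 0.1095 A, ∠I = 78.4°.

I = 0.1095∠78.4° A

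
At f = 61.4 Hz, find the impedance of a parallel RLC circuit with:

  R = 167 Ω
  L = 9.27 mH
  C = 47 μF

Step 1 — Angular frequency: ω = 2π·f = 2π·61.4 = 385.8 rad/s.
Step 2 — Component impedances:
  R: Z = R = 167 Ω
  L: Z = jωL = j·385.8·0.00927 = 0 + j3.576 Ω
  C: Z = 1/(jωC) = -j/(ω·C) = 0 - j55.15 Ω
Step 3 — Parallel combination: 1/Z_total = 1/R + 1/L + 1/C; Z_total = 0.08753 + j3.822 Ω = 3.823∠88.7° Ω.

Z = 0.08753 + j3.822 Ω = 3.823∠88.7° Ω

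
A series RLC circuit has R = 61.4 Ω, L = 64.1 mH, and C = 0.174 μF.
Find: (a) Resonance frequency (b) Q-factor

Step 1 — Resonance condition Im(Z)=0 gives ω₀ = 1/√(LC).
Step 2 — ω₀ = 1/√(0.0641·1.74e-07) = 9469 rad/s.
Step 3 — f₀ = ω₀/(2π) = 1507 Hz.
Step 4 — Series Q: Q = ω₀L/R = 9469·0.0641/61.4 = 9.885.

(a) f₀ = 1507 Hz  (b) Q = 9.885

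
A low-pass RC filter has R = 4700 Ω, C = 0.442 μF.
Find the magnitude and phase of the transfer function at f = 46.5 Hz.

Step 1 — Angular frequency: ω = 2π·46.5 = 292.2 rad/s.
Step 2 — Transfer function: H(jω) = 1/(1 + jωRC).
Step 3 — Denominator: 1 + jωRC = 1 + j·292.2·4700·4.42e-07 = 1 + j0.607.
Step 4 — H = 0.7308 - j0.4436.
Step 5 — Magnitude: |H| = 0.8549 (-1.4 dB); phase: φ = -31.3°.

|H| = 0.8549 (-1.4 dB), φ = -31.3°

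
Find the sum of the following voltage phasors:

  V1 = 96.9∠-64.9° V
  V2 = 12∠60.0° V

Step 1 — Convert each phasor to rectangular form:
  V1 = 96.9·(cos(-64.9°) + j·sin(-64.9°)) = 41.1 - j87.75 V
  V2 = 12·(cos(60.0°) + j·sin(60.0°)) = 6 + j10.39 V
Step 2 — Sum components: V_total = 47.1 - j77.36 V.
Step 3 — Convert to polar: |V_total| = 90.57 V, ∠V_total = -58.7°.

V_total = 90.57∠-58.7° V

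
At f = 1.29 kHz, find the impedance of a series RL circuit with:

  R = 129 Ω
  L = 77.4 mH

Step 1 — Angular frequency: ω = 2π·f = 2π·1290 = 8105 rad/s.
Step 2 — Component impedances:
  R: Z = R = 129 Ω
  L: Z = jωL = j·8105·0.0774 = 0 + j627.4 Ω
Step 3 — Series combination: Z_total = R + L = 129 + j627.4 Ω = 640.5∠78.4° Ω.

Z = 129 + j627.4 Ω = 640.5∠78.4° Ω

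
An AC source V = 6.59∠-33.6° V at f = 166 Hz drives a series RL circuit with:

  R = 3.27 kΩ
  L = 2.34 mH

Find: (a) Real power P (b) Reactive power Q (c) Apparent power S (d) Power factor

Step 1 — Angular frequency: ω = 2π·f = 2π·166 = 1043 rad/s.
Step 2 — Component impedances:
  R: Z = R = 3270 Ω
  L: Z = jωL = j·1043·0.00234 = 0 + j2.441 Ω
Step 3 — Series combination: Z_total = R + L = 3270 + j2.441 Ω = 3270∠0.0° Ω.
Step 4 — Source phasor: V = 6.59∠-33.6° V = 5.489 - j3.647 V.
Step 5 — Current: I = V / Z = 0.001678 - j0.001116 A = 0.002015∠-33.6° A.
Step 6 — Complex power: S = V·I* = 0.01328 + j9.912e-06 VA.
Step 7 — Real power: P = Re(S) = 0.01328 W.
Step 8 — Reactive power: Q = Im(S) = 9.912e-06 VAR.
Step 9 — Apparent power: |S| = 0.01328 VA.
Step 10 — Power factor: PF = P/|S| = 1 (lagging).

(a) P = 0.01328 W  (b) Q = 9.912e-06 VAR  (c) S = 0.01328 VA  (d) PF = 1 (lagging)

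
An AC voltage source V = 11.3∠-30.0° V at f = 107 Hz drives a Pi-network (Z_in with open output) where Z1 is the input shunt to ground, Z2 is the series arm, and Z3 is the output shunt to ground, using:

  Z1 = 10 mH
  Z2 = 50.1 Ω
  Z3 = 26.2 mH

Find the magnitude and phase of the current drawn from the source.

Step 1 — Angular frequency: ω = 2π·f = 2π·107 = 672.3 rad/s.
Step 2 — Component impedances:
  Z1: Z = jωL = j·672.3·0.01 = 0 + j6.723 Ω
  Z2: Z = R = 50.1 Ω
  Z3: Z = jωL = j·672.3·0.0262 = 0 + j17.61 Ω
Step 3 — With open output, the series arm Z2 and the output shunt Z3 appear in series to ground: Z2 + Z3 = 50.1 + j17.61 Ω.
Step 4 — Parallel with input shunt Z1: Z_in = Z1 || (Z2 + Z3) = 0.7299 + j6.368 Ω = 6.41∠83.5° Ω.
Step 5 — Source phasor: V = 11.3∠-30.0° V = 9.786 - j5.65 V.
Step 6 — Ohm's law: I = V / Z_total = (9.786 - j5.65) / (0.7299 + j6.368) = -0.7018 - j1.617 A.
Step 7 — Convert to polar: |I| = 1.763 A, ∠I = -113.5°.

I = 1.763∠-113.5° A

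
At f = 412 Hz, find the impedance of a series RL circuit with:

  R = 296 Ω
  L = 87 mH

Step 1 — Angular frequency: ω = 2π·f = 2π·412 = 2589 rad/s.
Step 2 — Component impedances:
  R: Z = R = 296 Ω
  L: Z = jωL = j·2589·0.087 = 0 + j225.2 Ω
Step 3 — Series combination: Z_total = R + L = 296 + j225.2 Ω = 371.9∠37.3° Ω.

Z = 296 + j225.2 Ω = 371.9∠37.3° Ω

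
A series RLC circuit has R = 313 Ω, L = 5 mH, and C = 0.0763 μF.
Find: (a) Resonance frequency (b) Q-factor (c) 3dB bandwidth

Step 1 — Resonance: ω₀ = 1/√(LC) = 1/√(0.005·7.63e-08) = 5.12e+04 rad/s.
Step 2 — f₀ = ω₀/(2π) = 8148 Hz.
Step 3 — Series Q: Q = ω₀L/R = 5.12e+04·0.005/313 = 0.8179.
Step 4 — Bandwidth: Δω = ω₀/Q = 6.26e+04 rad/s; BW = Δω/(2π) = 9963 Hz.

(a) f₀ = 8148 Hz  (b) Q = 0.8179  (c) BW = 9963 Hz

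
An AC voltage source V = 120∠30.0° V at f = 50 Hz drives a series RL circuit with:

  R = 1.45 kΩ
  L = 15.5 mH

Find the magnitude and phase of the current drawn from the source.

Step 1 — Angular frequency: ω = 2π·f = 2π·50 = 314.2 rad/s.
Step 2 — Component impedances:
  R: Z = R = 1450 Ω
  L: Z = jωL = j·314.2·0.0155 = 0 + j4.869 Ω
Step 3 — Series combination: Z_total = R + L = 1450 + j4.869 Ω = 1450∠0.2° Ω.
Step 4 — Source phasor: V = 120∠30.0° V = 103.9 + j60 V.
Step 5 — Ohm's law: I = V / Z_total = (103.9 + j60) / (1450 + j4.869) = 0.07181 + j0.04114 A.
Step 6 — Convert to polar: |I| = 0.08276 A, ∠I = 29.8°.

I = 0.08276∠29.8° A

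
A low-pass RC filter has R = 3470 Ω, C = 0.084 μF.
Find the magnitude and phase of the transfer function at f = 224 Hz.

Step 1 — Angular frequency: ω = 2π·224 = 1407 rad/s.
Step 2 — Transfer function: H(jω) = 1/(1 + jωRC).
Step 3 — Denominator: 1 + jωRC = 1 + j·1407·3470·8.4e-08 = 1 + j0.4102.
Step 4 — H = 0.8559 - j0.3511.
Step 5 — Magnitude: |H| = 0.9252 (-0.7 dB); phase: φ = -22.3°.

|H| = 0.9252 (-0.7 dB), φ = -22.3°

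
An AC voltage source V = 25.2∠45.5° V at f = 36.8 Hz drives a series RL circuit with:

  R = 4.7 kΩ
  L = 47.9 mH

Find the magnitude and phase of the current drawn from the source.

Step 1 — Angular frequency: ω = 2π·f = 2π·36.8 = 231.2 rad/s.
Step 2 — Component impedances:
  R: Z = R = 4700 Ω
  L: Z = jωL = j·231.2·0.0479 = 0 + j11.08 Ω
Step 3 — Series combination: Z_total = R + L = 4700 + j11.08 Ω = 4700∠0.1° Ω.
Step 4 — Source phasor: V = 25.2∠45.5° V = 17.66 + j17.97 V.
Step 5 — Ohm's law: I = V / Z_total = (17.66 + j17.97) / (4700 + j11.08) = 0.003767 + j0.003815 A.
Step 6 — Convert to polar: |I| = 0.005362 A, ∠I = 45.4°.

I = 0.005362∠45.4° A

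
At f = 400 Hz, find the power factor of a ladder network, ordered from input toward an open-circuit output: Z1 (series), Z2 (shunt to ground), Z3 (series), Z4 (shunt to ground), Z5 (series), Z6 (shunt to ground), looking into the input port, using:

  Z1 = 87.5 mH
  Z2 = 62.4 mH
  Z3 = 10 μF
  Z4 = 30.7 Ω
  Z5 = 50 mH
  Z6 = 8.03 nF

Step 1 — Angular frequency: ω = 2π·f = 2π·400 = 2513 rad/s.
Step 2 — Component impedances:
  Z1: Z = jωL = j·2513·0.0875 = 0 + j219.9 Ω
  Z2: Z = jωL = j·2513·0.0624 = 0 + j156.8 Ω
  Z3: Z = 1/(jωC) = -j/(ω·C) = 0 - j39.79 Ω
  Z4: Z = R = 30.7 Ω
  Z5: Z = jωL = j·2513·0.05 = 0 + j125.7 Ω
  Z6: Z = 1/(jωC) = -j/(ω·C) = 0 - j4.955e+04 Ω
Step 3 — Ladder network (open output): work backward from the far end, alternating series and parallel combinations. Z_in = 51.59 + j180.1 Ω = 187.3∠74.0° Ω.
Step 4 — Power factor: PF = cos(φ) = Re(Z)/|Z| = 51.59/187.3 = 0.2754.
Step 5 — Type: Im(Z) = 180.1 ⇒ lagging (phase φ = 74.0°).

PF = 0.2754 (lagging, φ = 74.0°)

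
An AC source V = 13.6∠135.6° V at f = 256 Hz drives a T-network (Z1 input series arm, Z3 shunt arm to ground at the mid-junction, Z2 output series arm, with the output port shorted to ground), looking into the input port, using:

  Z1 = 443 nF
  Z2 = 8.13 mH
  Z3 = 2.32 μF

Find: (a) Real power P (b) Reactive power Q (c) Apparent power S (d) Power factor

Step 1 — Angular frequency: ω = 2π·f = 2π·256 = 1608 rad/s.
Step 2 — Component impedances:
  Z1: Z = 1/(jωC) = -j/(ω·C) = 0 - j1403 Ω
  Z2: Z = jωL = j·1608·0.00813 = 0 + j13.08 Ω
  Z3: Z = 1/(jωC) = -j/(ω·C) = 0 - j268 Ω
Step 3 — With the output port shorted to ground, the output series arm Z2 runs from the junction to ground; the shunt arm Z3 also runs from the junction to ground. They appear in parallel: Z3 || Z2 = 0 + j13.75 Ω.
Step 4 — Series with input arm Z1: Z_in = Z1 + (Z3 || Z2) = 0 - j1390 Ω = 1390∠-90.0° Ω.
Step 5 — Source phasor: V = 13.6∠135.6° V = -9.717 + j9.515 V.
Step 6 — Current: I = V / Z = -0.006847 - j0.006992 A = 0.009787∠-134.4° A.
Step 7 — Complex power: S = V·I* = 0 - j0.1331 VA.
Step 8 — Real power: P = Re(S) = 0 W.
Step 9 — Reactive power: Q = Im(S) = -0.1331 VAR.
Step 10 — Apparent power: |S| = 0.1331 VA.
Step 11 — Power factor: PF = P/|S| = 0 (leading).

(a) P = 0 W  (b) Q = -0.1331 VAR  (c) S = 0.1331 VA  (d) PF = 0 (leading)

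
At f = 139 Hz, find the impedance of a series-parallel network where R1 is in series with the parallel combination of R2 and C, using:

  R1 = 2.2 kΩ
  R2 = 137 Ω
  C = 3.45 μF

Step 1 — Angular frequency: ω = 2π·f = 2π·139 = 873.4 rad/s.
Step 2 — Component impedances:
  R1: Z = R = 2200 Ω
  R2: Z = R = 137 Ω
  C: Z = 1/(jωC) = -j/(ω·C) = 0 - j331.9 Ω
Step 3 — Parallel branch: R2 || C = 1/(1/R2 + 1/C) = 117.1 - j48.32 Ω.
Step 4 — Series with R1: Z_total = R1 + (R2 || C) = 2317 - j48.32 Ω = 2318∠-1.2° Ω.

Z = 2317 - j48.32 Ω = 2318∠-1.2° Ω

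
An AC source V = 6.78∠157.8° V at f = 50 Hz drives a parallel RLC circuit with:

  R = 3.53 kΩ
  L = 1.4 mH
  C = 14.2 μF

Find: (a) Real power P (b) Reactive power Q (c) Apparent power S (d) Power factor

Step 1 — Angular frequency: ω = 2π·f = 2π·50 = 314.2 rad/s.
Step 2 — Component impedances:
  R: Z = R = 3530 Ω
  L: Z = jωL = j·314.2·0.0014 = 0 + j0.4398 Ω
  C: Z = 1/(jωC) = -j/(ω·C) = 0 - j224.2 Ω
Step 3 — Parallel combination: 1/Z_total = 1/R + 1/L + 1/C; Z_total = 5.502e-05 + j0.4407 Ω = 0.4407∠90.0° Ω.
Step 4 — Source phasor: V = 6.78∠157.8° V = -6.277 + j2.562 V.
Step 5 — Current: I = V / Z = 5.811 + j14.25 A = 15.39∠67.8° A.
Step 6 — Complex power: S = V·I* = 0.01302 + j104.3 VA.
Step 7 — Real power: P = Re(S) = 0.01302 W.
Step 8 — Reactive power: Q = Im(S) = 104.3 VAR.
Step 9 — Apparent power: |S| = 104.3 VA.
Step 10 — Power factor: PF = P/|S| = 0.0001248 (lagging).

(a) P = 0.01302 W  (b) Q = 104.3 VAR  (c) S = 104.3 VA  (d) PF = 0.0001248 (lagging)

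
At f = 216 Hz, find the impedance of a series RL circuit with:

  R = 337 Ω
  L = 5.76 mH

Step 1 — Angular frequency: ω = 2π·f = 2π·216 = 1357 rad/s.
Step 2 — Component impedances:
  R: Z = R = 337 Ω
  L: Z = jωL = j·1357·0.00576 = 0 + j7.817 Ω
Step 3 — Series combination: Z_total = R + L = 337 + j7.817 Ω = 337.1∠1.3° Ω.

Z = 337 + j7.817 Ω = 337.1∠1.3° Ω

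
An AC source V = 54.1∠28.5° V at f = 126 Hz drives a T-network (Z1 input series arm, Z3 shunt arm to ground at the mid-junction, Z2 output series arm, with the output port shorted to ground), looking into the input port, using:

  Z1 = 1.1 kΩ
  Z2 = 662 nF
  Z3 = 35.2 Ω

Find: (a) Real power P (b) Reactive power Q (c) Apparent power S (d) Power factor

Step 1 — Angular frequency: ω = 2π·f = 2π·126 = 791.7 rad/s.
Step 2 — Component impedances:
  Z1: Z = R = 1100 Ω
  Z2: Z = 1/(jωC) = -j/(ω·C) = 0 - j1908 Ω
  Z3: Z = R = 35.2 Ω
Step 3 — With the output port shorted to ground, the output series arm Z2 runs from the junction to ground; the shunt arm Z3 also runs from the junction to ground. They appear in parallel: Z3 || Z2 = 35.19 - j0.6492 Ω.
Step 4 — Series with input arm Z1: Z_in = Z1 + (Z3 || Z2) = 1135 - j0.6492 Ω = 1135∠-0.0° Ω.
Step 5 — Source phasor: V = 54.1∠28.5° V = 47.54 + j25.81 V.
Step 6 — Current: I = V / Z = 0.04187 + j0.02276 A = 0.04766∠28.5° A.
Step 7 — Complex power: S = V·I* = 2.578 - j0.001474 VA.
Step 8 — Real power: P = Re(S) = 2.578 W.
Step 9 — Reactive power: Q = Im(S) = -0.001474 VAR.
Step 10 — Apparent power: |S| = 2.578 VA.
Step 11 — Power factor: PF = P/|S| = 1 (leading).

(a) P = 2.578 W  (b) Q = -0.001474 VAR  (c) S = 2.578 VA  (d) PF = 1 (leading)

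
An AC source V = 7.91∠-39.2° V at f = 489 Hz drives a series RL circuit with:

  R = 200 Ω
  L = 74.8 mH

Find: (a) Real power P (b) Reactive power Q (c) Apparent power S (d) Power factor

Step 1 — Angular frequency: ω = 2π·f = 2π·489 = 3072 rad/s.
Step 2 — Component impedances:
  R: Z = R = 200 Ω
  L: Z = jωL = j·3072·0.0748 = 0 + j229.8 Ω
Step 3 — Series combination: Z_total = R + L = 200 + j229.8 Ω = 304.7∠49.0° Ω.
Step 4 — Source phasor: V = 7.91∠-39.2° V = 6.13 - j4.999 V.
Step 5 — Current: I = V / Z = 0.0008296 - j0.02595 A = 0.02596∠-88.2° A.
Step 6 — Complex power: S = V·I* = 0.1348 + j0.1549 VA.
Step 7 — Real power: P = Re(S) = 0.1348 W.
Step 8 — Reactive power: Q = Im(S) = 0.1549 VAR.
Step 9 — Apparent power: |S| = 0.2054 VA.
Step 10 — Power factor: PF = P/|S| = 0.6565 (lagging).

(a) P = 0.1348 W  (b) Q = 0.1549 VAR  (c) S = 0.2054 VA  (d) PF = 0.6565 (lagging)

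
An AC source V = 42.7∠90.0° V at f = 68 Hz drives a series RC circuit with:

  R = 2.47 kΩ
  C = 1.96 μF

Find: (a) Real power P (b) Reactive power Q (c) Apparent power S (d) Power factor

Step 1 — Angular frequency: ω = 2π·f = 2π·68 = 427.3 rad/s.
Step 2 — Component impedances:
  R: Z = R = 2470 Ω
  C: Z = 1/(jωC) = -j/(ω·C) = 0 - j1194 Ω
Step 3 — Series combination: Z_total = R + C = 2470 - j1194 Ω = 2744∠-25.8° Ω.
Step 4 — Source phasor: V = 42.7∠90.0° V = 0 + j42.7 V.
Step 5 — Current: I = V / Z = -0.006774 + j0.01401 A = 0.01556∠115.8° A.
Step 6 — Complex power: S = V·I* = 0.5983 - j0.2893 VA.
Step 7 — Real power: P = Re(S) = 0.5983 W.
Step 8 — Reactive power: Q = Im(S) = -0.2893 VAR.
Step 9 — Apparent power: |S| = 0.6646 VA.
Step 10 — Power factor: PF = P/|S| = 0.9003 (leading).

(a) P = 0.5983 W  (b) Q = -0.2893 VAR  (c) S = 0.6646 VA  (d) PF = 0.9003 (leading)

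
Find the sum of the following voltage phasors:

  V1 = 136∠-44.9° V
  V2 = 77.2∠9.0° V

Step 1 — Convert each phasor to rectangular form:
  V1 = 136·(cos(-44.9°) + j·sin(-44.9°)) = 96.33 - j96 V
  V2 = 77.2·(cos(9.0°) + j·sin(9.0°)) = 76.25 + j12.08 V
Step 2 — Sum components: V_total = 172.6 - j83.92 V.
Step 3 — Convert to polar: |V_total| = 191.9 V, ∠V_total = -25.9°.

V_total = 191.9∠-25.9° V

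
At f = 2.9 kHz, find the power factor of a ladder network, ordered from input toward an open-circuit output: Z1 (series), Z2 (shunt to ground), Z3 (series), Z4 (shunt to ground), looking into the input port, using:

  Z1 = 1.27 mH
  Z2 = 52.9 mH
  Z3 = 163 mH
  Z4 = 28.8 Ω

Step 1 — Angular frequency: ω = 2π·f = 2π·2900 = 1.822e+04 rad/s.
Step 2 — Component impedances:
  Z1: Z = jωL = j·1.822e+04·0.00127 = 0 + j23.14 Ω
  Z2: Z = jωL = j·1.822e+04·0.0529 = 0 + j963.9 Ω
  Z3: Z = jωL = j·1.822e+04·0.163 = 0 + j2970 Ω
  Z4: Z = R = 28.8 Ω
Step 3 — Ladder network (open output): work backward from the far end, alternating series and parallel combinations. Z_in = 1.729 + j750.9 Ω = 750.9∠89.9° Ω.
Step 4 — Power factor: PF = cos(φ) = Re(Z)/|Z| = 1.729/750.9 = 0.002303.
Step 5 — Type: Im(Z) = 750.9 ⇒ lagging (phase φ = 89.9°).

PF = 0.002303 (lagging, φ = 89.9°)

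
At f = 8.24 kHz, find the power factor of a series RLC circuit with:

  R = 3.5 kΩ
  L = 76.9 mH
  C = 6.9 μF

Step 1 — Angular frequency: ω = 2π·f = 2π·8240 = 5.177e+04 rad/s.
Step 2 — Component impedances:
  R: Z = R = 3500 Ω
  L: Z = jωL = j·5.177e+04·0.0769 = 0 + j3981 Ω
  C: Z = 1/(jωC) = -j/(ω·C) = 0 - j2.799 Ω
Step 3 — Series combination: Z_total = R + L + C = 3500 + j3979 Ω = 5299∠48.7° Ω.
Step 4 — Power factor: PF = cos(φ) = Re(Z)/|Z| = 3500/5299 = 0.6605.
Step 5 — Type: Im(Z) = 3979 ⇒ lagging (phase φ = 48.7°).

PF = 0.6605 (lagging, φ = 48.7°)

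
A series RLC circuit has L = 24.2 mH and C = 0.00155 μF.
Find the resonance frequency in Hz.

Step 1 — Resonance condition Im(Z)=0 gives ω₀ = 1/√(LC).
Step 2 — ω₀ = 1/√(0.0242·1.55e-09) = 1.633e+05 rad/s.
Step 3 — f₀ = ω₀/(2π) = 2.599e+04 Hz.

f₀ = 2.599e+04 Hz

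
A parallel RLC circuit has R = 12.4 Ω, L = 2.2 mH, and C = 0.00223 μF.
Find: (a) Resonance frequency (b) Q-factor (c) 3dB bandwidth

Step 1 — Resonance: ω₀ = 1/√(LC) = 1/√(0.0022·2.23e-09) = 4.515e+05 rad/s.
Step 2 — f₀ = ω₀/(2π) = 7.185e+04 Hz.
Step 3 — Parallel Q: Q = R/(ω₀L) = 12.4/(4.515e+05·0.0022) = 0.01248.
Step 4 — Bandwidth: Δω = ω₀/Q = 3.616e+07 rad/s; BW = Δω/(2π) = 5.756e+06 Hz.

(a) f₀ = 7.185e+04 Hz  (b) Q = 0.01248  (c) BW = 5.756e+06 Hz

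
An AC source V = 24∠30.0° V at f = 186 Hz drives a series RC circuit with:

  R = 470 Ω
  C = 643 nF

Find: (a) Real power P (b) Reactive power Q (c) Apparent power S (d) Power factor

Step 1 — Angular frequency: ω = 2π·f = 2π·186 = 1169 rad/s.
Step 2 — Component impedances:
  R: Z = R = 470 Ω
  C: Z = 1/(jωC) = -j/(ω·C) = 0 - j1331 Ω
Step 3 — Series combination: Z_total = R + C = 470 - j1331 Ω = 1411∠-70.5° Ω.
Step 4 — Source phasor: V = 24∠30.0° V = 20.78 + j12 V.
Step 5 — Current: I = V / Z = -0.003113 + j0.01672 A = 0.01701∠100.5° A.
Step 6 — Complex power: S = V·I* = 0.1359 - j0.3848 VA.
Step 7 — Real power: P = Re(S) = 0.1359 W.
Step 8 — Reactive power: Q = Im(S) = -0.3848 VAR.
Step 9 — Apparent power: |S| = 0.4081 VA.
Step 10 — Power factor: PF = P/|S| = 0.333 (leading).

(a) P = 0.1359 W  (b) Q = -0.3848 VAR  (c) S = 0.4081 VA  (d) PF = 0.333 (leading)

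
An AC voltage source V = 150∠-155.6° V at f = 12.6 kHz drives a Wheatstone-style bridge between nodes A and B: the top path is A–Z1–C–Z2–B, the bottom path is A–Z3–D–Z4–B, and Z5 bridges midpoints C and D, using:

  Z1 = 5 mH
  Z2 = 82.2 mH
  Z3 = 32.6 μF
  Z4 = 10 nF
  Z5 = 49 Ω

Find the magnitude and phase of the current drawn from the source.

Step 1 — Angular frequency: ω = 2π·f = 2π·1.26e+04 = 7.917e+04 rad/s.
Step 2 — Component impedances:
  Z1: Z = jωL = j·7.917e+04·0.005 = 0 + j395.8 Ω
  Z2: Z = jωL = j·7.917e+04·0.0822 = 0 + j6508 Ω
  Z3: Z = 1/(jωC) = -j/(ω·C) = 0 - j0.3875 Ω
  Z4: Z = 1/(jωC) = -j/(ω·C) = 0 - j1263 Ω
  Z5: Z = R = 49 Ω
Step 3 — Bridge requires nodal analysis (the Z5 bridge couples midpoints C and D, so the two paths cannot be reduced to a simple series/parallel combination). Setting node B to ground and injecting 1 A at node A, the 3-node admittance system at A, C, D solves to V_A = Z_AB = 2.77 - j1567 Ω = 1567∠-89.9° Ω.
Step 4 — Source phasor: V = 150∠-155.6° V = -136.6 - j61.97 V.
Step 5 — Ohm's law: I = V / Z_total = (-136.6 - j61.97) / (2.77 - j1567) = 0.03938 - j0.08722 A.
Step 6 — Convert to polar: |I| = 0.0957 A, ∠I = -65.7°.

I = 0.0957∠-65.7° A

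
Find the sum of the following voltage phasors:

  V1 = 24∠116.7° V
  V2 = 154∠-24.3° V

Step 1 — Convert each phasor to rectangular form:
  V1 = 24·(cos(116.7°) + j·sin(116.7°)) = -10.78 + j21.44 V
  V2 = 154·(cos(-24.3°) + j·sin(-24.3°)) = 140.4 - j63.37 V
Step 2 — Sum components: V_total = 129.6 - j41.93 V.
Step 3 — Convert to polar: |V_total| = 136.2 V, ∠V_total = -17.9°.

V_total = 136.2∠-17.9° V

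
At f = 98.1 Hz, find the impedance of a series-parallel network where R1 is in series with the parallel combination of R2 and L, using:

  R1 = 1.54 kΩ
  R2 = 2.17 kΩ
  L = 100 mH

Step 1 — Angular frequency: ω = 2π·f = 2π·98.1 = 616.4 rad/s.
Step 2 — Component impedances:
  R1: Z = R = 1540 Ω
  R2: Z = R = 2170 Ω
  L: Z = jωL = j·616.4·0.1 = 0 + j61.64 Ω
Step 3 — Parallel branch: R2 || L = 1/(1/R2 + 1/L) = 1.749 + j61.59 Ω.
Step 4 — Series with R1: Z_total = R1 + (R2 || L) = 1542 + j61.59 Ω = 1543∠2.3° Ω.

Z = 1542 + j61.59 Ω = 1543∠2.3° Ω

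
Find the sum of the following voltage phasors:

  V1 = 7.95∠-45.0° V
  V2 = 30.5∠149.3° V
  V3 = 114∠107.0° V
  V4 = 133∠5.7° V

Step 1 — Convert each phasor to rectangular form:
  V1 = 7.95·(cos(-45.0°) + j·sin(-45.0°)) = 5.621 - j5.621 V
  V2 = 30.5·(cos(149.3°) + j·sin(149.3°)) = -26.23 + j15.57 V
  V3 = 114·(cos(107.0°) + j·sin(107.0°)) = -33.33 + j109 V
  V4 = 133·(cos(5.7°) + j·sin(5.7°)) = 132.3 + j13.21 V
Step 2 — Sum components: V_total = 78.41 + j132.2 V.
Step 3 — Convert to polar: |V_total| = 153.7 V, ∠V_total = 59.3°.

V_total = 153.7∠59.3° V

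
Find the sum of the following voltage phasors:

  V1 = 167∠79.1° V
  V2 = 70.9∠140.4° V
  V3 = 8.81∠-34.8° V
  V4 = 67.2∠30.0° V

Step 1 — Convert each phasor to rectangular form:
  V1 = 167·(cos(79.1°) + j·sin(79.1°)) = 31.58 + j164 V
  V2 = 70.9·(cos(140.4°) + j·sin(140.4°)) = -54.63 + j45.19 V
  V3 = 8.81·(cos(-34.8°) + j·sin(-34.8°)) = 7.234 - j5.028 V
  V4 = 67.2·(cos(30.0°) + j·sin(30.0°)) = 58.2 + j33.6 V
Step 2 — Sum components: V_total = 42.38 + j237.8 V.
Step 3 — Convert to polar: |V_total| = 241.5 V, ∠V_total = 79.9°.

V_total = 241.5∠79.9° V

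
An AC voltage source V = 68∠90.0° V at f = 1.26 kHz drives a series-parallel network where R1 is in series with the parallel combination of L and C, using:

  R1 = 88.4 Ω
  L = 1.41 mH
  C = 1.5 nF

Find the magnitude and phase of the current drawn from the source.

Step 1 — Angular frequency: ω = 2π·f = 2π·1260 = 7917 rad/s.
Step 2 — Component impedances:
  R1: Z = R = 88.4 Ω
  L: Z = jωL = j·7917·0.00141 = 0 + j11.16 Ω
  C: Z = 1/(jωC) = -j/(ω·C) = 0 - j8.421e+04 Ω
Step 3 — Parallel branch: L || C = 1/(1/L + 1/C) = 0 + j11.16 Ω.
Step 4 — Series with R1: Z_total = R1 + (L || C) = 88.4 + j11.16 Ω = 89.1∠7.2° Ω.
Step 5 — Source phasor: V = 68∠90.0° V = 0 + j68 V.
Step 6 — Ohm's law: I = V / Z_total = (0 + j68) / (88.4 + j11.16) = 0.09562 + j0.7572 A.
Step 7 — Convert to polar: |I| = 0.7632 A, ∠I = 82.8°.

I = 0.7632∠82.8° A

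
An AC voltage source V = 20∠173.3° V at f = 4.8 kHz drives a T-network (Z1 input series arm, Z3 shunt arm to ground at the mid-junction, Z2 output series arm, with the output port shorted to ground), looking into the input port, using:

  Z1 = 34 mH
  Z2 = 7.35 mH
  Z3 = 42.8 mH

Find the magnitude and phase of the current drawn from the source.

Step 1 — Angular frequency: ω = 2π·f = 2π·4800 = 3.016e+04 rad/s.
Step 2 — Component impedances:
  Z1: Z = jωL = j·3.016e+04·0.034 = 0 + j1025 Ω
  Z2: Z = jωL = j·3.016e+04·0.00735 = 0 + j221.7 Ω
  Z3: Z = jωL = j·3.016e+04·0.0428 = 0 + j1291 Ω
Step 3 — With the output port shorted to ground, the output series arm Z2 runs from the junction to ground; the shunt arm Z3 also runs from the junction to ground. They appear in parallel: Z3 || Z2 = 0 + j189.2 Ω.
Step 4 — Series with input arm Z1: Z_in = Z1 + (Z3 || Z2) = 0 + j1215 Ω = 1215∠90.0° Ω.
Step 5 — Source phasor: V = 20∠173.3° V = -19.86 + j2.333 V.
Step 6 — Ohm's law: I = V / Z_total = (-19.86 + j2.333) / (0 + j1215) = 0.001921 + j0.01635 A.
Step 7 — Convert to polar: |I| = 0.01647 A, ∠I = 83.3°.

I = 0.01647∠83.3° A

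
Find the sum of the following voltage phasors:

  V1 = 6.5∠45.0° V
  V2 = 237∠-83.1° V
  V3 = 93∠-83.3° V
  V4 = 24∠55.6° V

Step 1 — Convert each phasor to rectangular form:
  V1 = 6.5·(cos(45.0°) + j·sin(45.0°)) = 4.596 + j4.596 V
  V2 = 237·(cos(-83.1°) + j·sin(-83.1°)) = 28.47 - j235.3 V
  V3 = 93·(cos(-83.3°) + j·sin(-83.3°)) = 10.85 - j92.36 V
  V4 = 24·(cos(55.6°) + j·sin(55.6°)) = 13.56 + j19.8 V
Step 2 — Sum components: V_total = 57.48 - j303.2 V.
Step 3 — Convert to polar: |V_total| = 308.6 V, ∠V_total = -79.3°.

V_total = 308.6∠-79.3° V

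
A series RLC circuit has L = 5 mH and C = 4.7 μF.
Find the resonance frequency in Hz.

Step 1 — Resonance condition Im(Z)=0 gives ω₀ = 1/√(LC).
Step 2 — ω₀ = 1/√(0.005·4.7e-06) = 6523 rad/s.
Step 3 — f₀ = ω₀/(2π) = 1038 Hz.

f₀ = 1038 Hz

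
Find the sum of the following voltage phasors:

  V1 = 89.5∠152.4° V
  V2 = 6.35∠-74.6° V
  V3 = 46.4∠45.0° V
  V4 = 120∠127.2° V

Step 1 — Convert each phasor to rectangular form:
  V1 = 89.5·(cos(152.4°) + j·sin(152.4°)) = -79.32 + j41.46 V
  V2 = 6.35·(cos(-74.6°) + j·sin(-74.6°)) = 1.686 - j6.122 V
  V3 = 46.4·(cos(45.0°) + j·sin(45.0°)) = 32.81 + j32.81 V
  V4 = 120·(cos(127.2°) + j·sin(127.2°)) = -72.55 + j95.58 V
Step 2 — Sum components: V_total = -117.4 + j163.7 V.
Step 3 — Convert to polar: |V_total| = 201.5 V, ∠V_total = 125.6°.

V_total = 201.5∠125.6° V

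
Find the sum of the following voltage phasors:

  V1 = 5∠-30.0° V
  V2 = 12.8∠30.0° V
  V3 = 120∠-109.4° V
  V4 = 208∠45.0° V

Step 1 — Convert each phasor to rectangular form:
  V1 = 5·(cos(-30.0°) + j·sin(-30.0°)) = 4.33 - j2.5 V
  V2 = 12.8·(cos(30.0°) + j·sin(30.0°)) = 11.09 + j6.4 V
  V3 = 120·(cos(-109.4°) + j·sin(-109.4°)) = -39.86 - j113.2 V
  V4 = 208·(cos(45.0°) + j·sin(45.0°)) = 147.1 + j147.1 V
Step 2 — Sum components: V_total = 122.6 + j37.79 V.
Step 3 — Convert to polar: |V_total| = 128.3 V, ∠V_total = 17.1°.

V_total = 128.3∠17.1° V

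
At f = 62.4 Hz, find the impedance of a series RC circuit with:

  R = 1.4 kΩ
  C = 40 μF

Step 1 — Angular frequency: ω = 2π·f = 2π·62.4 = 392.1 rad/s.
Step 2 — Component impedances:
  R: Z = R = 1400 Ω
  C: Z = 1/(jωC) = -j/(ω·C) = 0 - j63.76 Ω
Step 3 — Series combination: Z_total = R + C = 1400 - j63.76 Ω = 1401∠-2.6° Ω.

Z = 1400 - j63.76 Ω = 1401∠-2.6° Ω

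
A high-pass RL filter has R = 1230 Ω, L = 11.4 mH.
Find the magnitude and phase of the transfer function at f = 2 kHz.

Step 1 — Angular frequency: ω = 2π·2000 = 1.257e+04 rad/s.
Step 2 — Transfer function: H(jω) = jωL/(R + jωL).
Step 3 — Numerator jωL = j·143.3; denominator R + jωL = 1230 + j143.3.
Step 4 — H = 0.01338 + j0.1149.
Step 5 — Magnitude: |H| = 0.1157 (-18.7 dB); phase: φ = 83.4°.

|H| = 0.1157 (-18.7 dB), φ = 83.4°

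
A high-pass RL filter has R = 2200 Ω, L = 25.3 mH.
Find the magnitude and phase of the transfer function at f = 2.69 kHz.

Step 1 — Angular frequency: ω = 2π·2690 = 1.69e+04 rad/s.
Step 2 — Transfer function: H(jω) = jωL/(R + jωL).
Step 3 — Numerator jωL = j·427.6; denominator R + jωL = 2200 + j427.6.
Step 4 — H = 0.0364 + j0.1873.
Step 5 — Magnitude: |H| = 0.1908 (-14.4 dB); phase: φ = 79.0°.

|H| = 0.1908 (-14.4 dB), φ = 79.0°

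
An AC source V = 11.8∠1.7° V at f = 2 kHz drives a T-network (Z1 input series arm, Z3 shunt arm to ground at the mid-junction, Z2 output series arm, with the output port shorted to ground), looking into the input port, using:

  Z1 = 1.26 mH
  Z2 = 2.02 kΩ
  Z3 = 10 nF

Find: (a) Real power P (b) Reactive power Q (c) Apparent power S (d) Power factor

Step 1 — Angular frequency: ω = 2π·f = 2π·2000 = 1.257e+04 rad/s.
Step 2 — Component impedances:
  Z1: Z = jωL = j·1.257e+04·0.00126 = 0 + j15.83 Ω
  Z2: Z = R = 2020 Ω
  Z3: Z = 1/(jωC) = -j/(ω·C) = 0 - j7958 Ω
Step 3 — With the output port shorted to ground, the output series arm Z2 runs from the junction to ground; the shunt arm Z3 also runs from the junction to ground. They appear in parallel: Z3 || Z2 = 1898 - j481.7 Ω.
Step 4 — Series with input arm Z1: Z_in = Z1 + (Z3 || Z2) = 1898 - j465.9 Ω = 1954∠-13.8° Ω.
Step 5 — Source phasor: V = 11.8∠1.7° V = 11.79 + j0.3501 V.
Step 6 — Current: I = V / Z = 0.005819 + j0.001613 A = 0.006039∠15.5° A.
Step 7 — Complex power: S = V·I* = 0.0692 - j0.01699 VA.
Step 8 — Real power: P = Re(S) = 0.0692 W.
Step 9 — Reactive power: Q = Im(S) = -0.01699 VAR.
Step 10 — Apparent power: |S| = 0.07126 VA.
Step 11 — Power factor: PF = P/|S| = 0.9712 (leading).

(a) P = 0.0692 W  (b) Q = -0.01699 VAR  (c) S = 0.07126 VA  (d) PF = 0.9712 (leading)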